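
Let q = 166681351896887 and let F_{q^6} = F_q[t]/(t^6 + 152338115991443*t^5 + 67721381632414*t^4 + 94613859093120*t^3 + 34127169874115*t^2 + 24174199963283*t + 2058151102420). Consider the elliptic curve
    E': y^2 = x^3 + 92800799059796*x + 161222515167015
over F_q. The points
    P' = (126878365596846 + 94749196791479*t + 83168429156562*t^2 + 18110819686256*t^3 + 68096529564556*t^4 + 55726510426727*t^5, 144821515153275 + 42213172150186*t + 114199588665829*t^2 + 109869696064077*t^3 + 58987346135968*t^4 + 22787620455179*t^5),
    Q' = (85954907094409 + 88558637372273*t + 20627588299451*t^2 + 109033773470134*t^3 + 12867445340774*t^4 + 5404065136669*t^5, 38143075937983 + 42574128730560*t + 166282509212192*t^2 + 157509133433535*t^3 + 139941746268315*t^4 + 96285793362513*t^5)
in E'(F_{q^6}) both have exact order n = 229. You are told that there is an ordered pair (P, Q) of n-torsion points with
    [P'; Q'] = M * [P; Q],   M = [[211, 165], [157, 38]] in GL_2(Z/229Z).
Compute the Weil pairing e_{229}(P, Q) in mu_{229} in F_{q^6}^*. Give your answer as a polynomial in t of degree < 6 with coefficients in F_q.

Alternating bilinearity on E[229] (values in mu_{229} in F_{166681351896887^6}) gives e(P',Q') = e(P,Q)^det(M).
Hence e(P,Q) = e(P',Q')^{174} where 174 = 204^{-1} mod 229.
Miller loop for e_{229} over F_{166681351896887^6}: bits of 229 = 11100101; 7 double steps + 4 add steps, l/v at each.
Miller gives e_{229}(P',Q') = 79303620131505 + 51529988510694*t + 151805872175032*t^2 + 46545397231243*t^3 + 57731091311327*t^4 + 2875518683173*t^5 in F_{166681351896887^6}.
Hence e(P,Q) = 115090551309779 + 73298471197224*t + 66868796570500*t^2 + 84286617328921*t^3 + 125092103769146*t^4 + 75410385970163*t^5 in F_{166681351896887^6}^*.

115090551309779 + 73298471197224*t + 66868796570500*t^2 + 84286617328921*t^3 + 125092103769146*t^4 + 75410385970163*t^5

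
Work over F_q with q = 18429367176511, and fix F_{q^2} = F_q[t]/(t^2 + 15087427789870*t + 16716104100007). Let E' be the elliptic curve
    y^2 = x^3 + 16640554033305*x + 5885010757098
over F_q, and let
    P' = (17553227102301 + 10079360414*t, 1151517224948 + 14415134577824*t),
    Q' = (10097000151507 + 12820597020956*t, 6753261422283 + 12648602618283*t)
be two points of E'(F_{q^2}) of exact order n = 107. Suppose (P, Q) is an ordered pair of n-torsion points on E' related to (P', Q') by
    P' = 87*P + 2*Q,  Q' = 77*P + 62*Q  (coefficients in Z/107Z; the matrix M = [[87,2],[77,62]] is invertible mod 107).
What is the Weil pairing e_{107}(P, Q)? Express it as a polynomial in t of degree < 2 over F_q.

The 107-Weil pairing on E[107] over F_{18429367176511} is alternating-bilinear: e_{107}(P',Q') = e_{107}(P,Q)^det(M).
87*62 - 2*77 = 5240; reduced mod 107: det = 104, inverse 71.
7-bit Miller (1101011) on E'/F_{18429367176511} with a'=16640554033305, b'=5885010757098: accumulate tangent/chord ratios at Q'+S and P'+S'.
Miller gives e_{107}(P',Q') = 4704111423506 + 13936767035316*t in F_{18429367176511^2}.
Finally e_{107}(P,Q) = 743229604076 + 1963179483312*t.

743229604076 + 1963179483312*t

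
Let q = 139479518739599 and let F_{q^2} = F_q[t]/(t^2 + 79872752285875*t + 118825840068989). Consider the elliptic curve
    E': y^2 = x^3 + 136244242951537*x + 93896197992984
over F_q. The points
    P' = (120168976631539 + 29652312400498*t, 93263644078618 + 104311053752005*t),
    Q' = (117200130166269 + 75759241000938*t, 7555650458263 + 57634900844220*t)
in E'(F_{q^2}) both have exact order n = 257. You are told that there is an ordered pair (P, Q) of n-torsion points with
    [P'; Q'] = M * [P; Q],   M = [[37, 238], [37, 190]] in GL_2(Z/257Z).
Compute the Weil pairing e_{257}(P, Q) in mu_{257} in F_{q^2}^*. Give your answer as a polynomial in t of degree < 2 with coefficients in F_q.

69799093845220 + 221527247749*t

Since e_{257}(P,P)=e_{257}(Q,Q)=1 and e_{257}(Q,P)=e_{257}(P,Q)^{-1}, expanding e_{257}(37*P + 238*Q,37*P + 190*Q) leaves e(P,Q)^det(M).
det(M) mod 257 = 23; its inverse in (Z/257)^* is 190 (check: 23*190 mod 257 = 1).
n = 257 = (100000001)_2 (9 bits, wt 2); accumulate f_{257,P'}(Q'+S)/f_{257,P'}(S) along the 8-step ladder.
The quotient is 72726324360086 + 79683824827155*t.
Raise to 190: e(P,Q) = 69799093845220 + 221527247749*t in mu_{257}.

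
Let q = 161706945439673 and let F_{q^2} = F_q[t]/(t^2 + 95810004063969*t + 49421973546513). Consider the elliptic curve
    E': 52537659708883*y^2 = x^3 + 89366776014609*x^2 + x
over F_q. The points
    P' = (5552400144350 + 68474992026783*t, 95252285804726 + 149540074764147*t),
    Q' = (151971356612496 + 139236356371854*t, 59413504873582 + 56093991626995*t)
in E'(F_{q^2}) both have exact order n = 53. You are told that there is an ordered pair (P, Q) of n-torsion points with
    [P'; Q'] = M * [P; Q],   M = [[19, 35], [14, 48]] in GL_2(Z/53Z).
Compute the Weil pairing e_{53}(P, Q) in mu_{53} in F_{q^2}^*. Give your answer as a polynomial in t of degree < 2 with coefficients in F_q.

140864769907565 + 121737666295989*t

e_{53}(aP+bQ,cP+dQ) = e_{53}(P,Q)^(ad-bc); with (a,b,c,d)=(19,35,14,48) this gives the det-53 law.
Inverting 51 mod 53: 26. Thus e_{53}(P,Q) = e(P',Q')^{26}.
Montgomery->Weierstrass: x_W = 76240729083686*x+19611647526407, y_W=76240729083686*y on F_{161706945439673}; lands on y^2=x^3+30619694241123*x+87874129431770.
Build f_{53,P'} and f_{53,Q'} via the 6-bit ladder of 53=110101_2; evaluate at shifted divisors; quotient in F_{161706945439673^2}.
The quotient is 30231054453278 + 5994681759453*t.
Hence e(P,Q) = 140864769907565 + 121737666295989*t in F_{161706945439673^2}^*.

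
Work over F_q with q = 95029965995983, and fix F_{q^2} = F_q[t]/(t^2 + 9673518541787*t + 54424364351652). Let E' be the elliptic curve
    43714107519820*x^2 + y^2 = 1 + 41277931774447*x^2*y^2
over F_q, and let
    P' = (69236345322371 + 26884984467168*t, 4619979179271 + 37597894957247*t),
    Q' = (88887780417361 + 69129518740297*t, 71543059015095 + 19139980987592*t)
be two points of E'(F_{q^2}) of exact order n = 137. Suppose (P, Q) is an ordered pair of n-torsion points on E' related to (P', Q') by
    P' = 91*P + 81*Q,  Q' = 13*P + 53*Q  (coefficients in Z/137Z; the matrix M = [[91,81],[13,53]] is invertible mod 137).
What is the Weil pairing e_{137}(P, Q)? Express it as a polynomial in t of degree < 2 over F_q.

Since e_{137}(P,P)=e_{137}(Q,Q)=1 and e_{137}(Q,P)=e_{137}(P,Q)^{-1}, expanding e_{137}(91*P + 81*Q,13*P + 53*Q) leaves e(P,Q)^det(M).
det(M) mod 137 = 71; its inverse in (Z/137)^* is 110 (check: 71*110 mod 137 = 1).
Edwards->Montgomery: u=(1+y)/(1-y), v=u/x -> 50732502379357v^2=u^3+16237157555514u^2+u; then x_W=24366535435339u+30003667548375: y^2=x^3+74673746361077*x+21936071909502.
n = 137 = (10001001)_2 (8 bits, wt 3); accumulate f_{137,P'}(Q'+S)/f_{137,P'}(S) along the 7-step ladder.
The quotient is 18941390842734 + 23667968049749*t.
(18941390842734 + 23667968049749*t)^{110} mod (95029965995983,f) = 52737770323043 + 32451714695270*t.

52737770323043 + 32451714695270*t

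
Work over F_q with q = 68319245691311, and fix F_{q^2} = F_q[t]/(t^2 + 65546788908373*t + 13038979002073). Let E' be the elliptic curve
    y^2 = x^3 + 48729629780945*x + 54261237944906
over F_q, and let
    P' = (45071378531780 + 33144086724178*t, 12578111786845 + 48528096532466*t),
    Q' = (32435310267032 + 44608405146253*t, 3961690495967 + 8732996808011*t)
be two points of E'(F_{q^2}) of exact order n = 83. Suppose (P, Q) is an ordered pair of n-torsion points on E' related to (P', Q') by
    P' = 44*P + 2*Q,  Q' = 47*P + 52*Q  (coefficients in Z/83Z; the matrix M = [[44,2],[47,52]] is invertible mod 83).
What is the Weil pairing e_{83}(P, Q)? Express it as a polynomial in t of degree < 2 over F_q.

e_{83} is bilinear + alternating on E[83], so e_{83}(44*P + 2*Q, 47*P + 52*Q) = e_{83}(P,Q)^(44*52-2*47).
So e_{83}(P,Q) = e_{83}(P',Q')^{30}, since 36*30 = 1 mod 83.
7-bit Miller (1010011) on E'/F_{68319245691311} with a'=48729629780945, b'=54261237944906: accumulate tangent/chord ratios at Q'+S and P'+S'.
e_{83}(P',Q') = 17157832754052 + 49301892420683*t.
Raise to 30: e(P,Q) = 20042271316050 + 39179832659580*t in mu_{83}.

20042271316050 + 39179832659580*t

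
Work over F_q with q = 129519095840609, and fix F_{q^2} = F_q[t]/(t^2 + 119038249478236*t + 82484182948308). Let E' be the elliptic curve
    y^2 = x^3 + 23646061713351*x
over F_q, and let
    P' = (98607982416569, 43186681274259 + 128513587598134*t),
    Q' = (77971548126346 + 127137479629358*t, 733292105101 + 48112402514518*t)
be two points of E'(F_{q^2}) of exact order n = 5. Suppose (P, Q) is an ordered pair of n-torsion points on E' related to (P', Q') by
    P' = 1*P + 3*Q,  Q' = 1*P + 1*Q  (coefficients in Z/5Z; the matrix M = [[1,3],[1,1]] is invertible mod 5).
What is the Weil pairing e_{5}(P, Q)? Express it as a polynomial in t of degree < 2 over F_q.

e_{5} is bilinear + alternating on E[5], so e_{5}(1*P + 3*Q, 1*P + 1*Q) = e_{5}(P,Q)^(1*1-3*1).
Inverting 3 mod 5: 2. Thus e_{5}(P,Q) = e(P',Q')^{2}.
Run Miller on y^2=x^3+23646061713351*x over F_{129519095840609}: ladder 101 (3 bits); e = f_P(D_Q)/f_Q(D_P).
Miller gives e_{5}(P',Q') = 5956266815898 + 72429890828717*t in F_{129519095840609^2}.
Hence e(P,Q) = 117367715766296 + 73399936976959*t in F_{129519095840609^2}^*.

117367715766296 + 73399936976959*t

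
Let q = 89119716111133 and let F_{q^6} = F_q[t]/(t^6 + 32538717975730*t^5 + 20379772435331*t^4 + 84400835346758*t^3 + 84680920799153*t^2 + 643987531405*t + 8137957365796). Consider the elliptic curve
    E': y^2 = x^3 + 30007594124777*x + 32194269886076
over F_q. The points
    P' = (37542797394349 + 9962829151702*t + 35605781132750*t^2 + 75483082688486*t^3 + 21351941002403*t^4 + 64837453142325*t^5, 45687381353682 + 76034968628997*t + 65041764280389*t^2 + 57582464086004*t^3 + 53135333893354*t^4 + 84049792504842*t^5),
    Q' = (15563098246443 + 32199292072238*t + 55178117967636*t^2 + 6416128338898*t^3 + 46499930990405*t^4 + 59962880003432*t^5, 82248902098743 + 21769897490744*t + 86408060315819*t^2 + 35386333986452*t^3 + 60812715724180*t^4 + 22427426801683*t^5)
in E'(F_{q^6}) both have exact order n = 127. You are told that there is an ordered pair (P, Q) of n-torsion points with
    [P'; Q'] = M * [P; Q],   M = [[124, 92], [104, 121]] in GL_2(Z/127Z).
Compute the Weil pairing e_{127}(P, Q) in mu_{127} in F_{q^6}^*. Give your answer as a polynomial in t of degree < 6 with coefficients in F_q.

Under M = [[124,92],[104,121]] in GL_2(Z/127), e_{127}(P',Q') = e_{127}(P,Q)^(124*121-92*104 mod 127).
Inverting 102 mod 127: 66. Thus e_{127}(P,Q) = e(P',Q')^{66}.
7-bit Miller (1111111) on E'/F_{89119716111133} with a'=30007594124777, b'=32194269886076: accumulate tangent/chord ratios at Q'+S and P'+S'.
The quotient is 62925740203899 + 65824723539771*t + 88396871785850*t^2 + 78087469473778*t^3 + 39032901635093*t^4 + 19672990587239*t^5.
Finally e_{127}(P,Q) = 42984735308772 + 2007895705478*t + 947756001284*t^2 + 75937899136103*t^3 + 88321615731225*t^4 + 68900669660733*t^5.

42984735308772 + 2007895705478*t + 947756001284*t^2 + 75937899136103*t^3 + 88321615731225*t^4 + 68900669660733*t^5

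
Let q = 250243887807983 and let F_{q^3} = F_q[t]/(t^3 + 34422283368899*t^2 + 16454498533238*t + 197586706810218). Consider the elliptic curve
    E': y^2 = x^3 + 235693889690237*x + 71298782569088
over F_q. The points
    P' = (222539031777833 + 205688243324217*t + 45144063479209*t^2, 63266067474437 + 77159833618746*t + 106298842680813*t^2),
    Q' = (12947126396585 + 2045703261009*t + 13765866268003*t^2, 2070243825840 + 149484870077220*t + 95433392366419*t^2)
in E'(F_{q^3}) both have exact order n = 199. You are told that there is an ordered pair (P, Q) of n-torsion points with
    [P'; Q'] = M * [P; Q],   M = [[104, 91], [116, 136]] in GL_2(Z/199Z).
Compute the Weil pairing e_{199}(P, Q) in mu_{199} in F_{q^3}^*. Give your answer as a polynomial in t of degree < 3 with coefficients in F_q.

210868106933499 + 3428571583658*t + 9647673184514*t^2

e_{199}(aP+bQ,cP+dQ) = e_{199}(P,Q)^(ad-bc); with (a,b,c,d)=(104,91,116,136) this gives the det-199 law.
So e_{199}(P,Q) = e_{199}(P',Q')^{166}, since 6*166 = 1 mod 199.
Double-and-add over 11000111: 8-1 doublings, 5-1 additions; each step l_{T,T}/v_{2T} or l_{T,P'}/v at Q'+S for random S.
So e_{199}(P',Q') = 181025283300831 + 94158403849454*t + 1399123939979*t^2.
Raise to 166: e(P,Q) = 210868106933499 + 3428571583658*t + 9647673184514*t^2 in mu_{199}.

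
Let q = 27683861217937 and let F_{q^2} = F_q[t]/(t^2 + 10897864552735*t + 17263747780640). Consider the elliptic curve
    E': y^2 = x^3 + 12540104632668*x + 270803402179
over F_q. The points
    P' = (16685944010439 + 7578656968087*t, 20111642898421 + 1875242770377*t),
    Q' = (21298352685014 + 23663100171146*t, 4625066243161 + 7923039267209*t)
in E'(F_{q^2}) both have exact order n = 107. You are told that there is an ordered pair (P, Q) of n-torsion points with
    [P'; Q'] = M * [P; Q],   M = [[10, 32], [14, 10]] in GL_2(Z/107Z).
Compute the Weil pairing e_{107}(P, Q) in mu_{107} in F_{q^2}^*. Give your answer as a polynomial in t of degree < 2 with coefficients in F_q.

Since e_{107}(P,P)=e_{107}(Q,Q)=1 and e_{107}(Q,P)=e_{107}(P,Q)^{-1}, expanding e_{107}(10*P + 32*Q,14*P + 10*Q) leaves e(P,Q)^det(M).
So e_{107}(P,Q) = e_{107}(P',Q')^{103}, since 80*103 = 1 mod 107.
7-bit Miller (1101011) on E'/F_{27683861217937} with a'=12540104632668, b'=270803402179: accumulate tangent/chord ratios at Q'+S and P'+S'.
e_{107}(P',Q') = 19608788776926 + 18577037556432*t.
(19608788776926 + 18577037556432*t)^{103} mod (27683861217937,f) = 10226091176630 + 12712527668129*t.

10226091176630 + 12712527668129*t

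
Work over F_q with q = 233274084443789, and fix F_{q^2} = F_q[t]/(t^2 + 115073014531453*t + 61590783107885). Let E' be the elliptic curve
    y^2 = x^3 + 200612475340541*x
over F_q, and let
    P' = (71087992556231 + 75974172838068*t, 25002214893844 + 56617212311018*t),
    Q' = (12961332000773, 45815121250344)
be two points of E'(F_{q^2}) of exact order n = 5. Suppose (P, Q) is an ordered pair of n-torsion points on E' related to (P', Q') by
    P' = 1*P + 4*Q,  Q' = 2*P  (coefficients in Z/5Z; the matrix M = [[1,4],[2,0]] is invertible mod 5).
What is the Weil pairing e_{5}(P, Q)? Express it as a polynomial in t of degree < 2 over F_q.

e_{5}(aP+bQ,cP+dQ) = e_{5}(P,Q)^(ad-bc); with (a,b,c,d)=(1,4,2,0) this gives the det-5 law.
Hence e(P,Q) = e(P',Q')^{3} where 3 = 2^{-1} mod 5.
n = 5 = (101)_2 (3 bits, wt 2); accumulate f_{5,P'}(Q'+S)/f_{5,P'}(S) along the 2-step ladder.
So e_{5}(P',Q') = 124595266464434 + 98445332817212*t.
Thus e_{5}(P,Q) = 57364972249607 + 32962086680647*t.

57364972249607 + 32962086680647*t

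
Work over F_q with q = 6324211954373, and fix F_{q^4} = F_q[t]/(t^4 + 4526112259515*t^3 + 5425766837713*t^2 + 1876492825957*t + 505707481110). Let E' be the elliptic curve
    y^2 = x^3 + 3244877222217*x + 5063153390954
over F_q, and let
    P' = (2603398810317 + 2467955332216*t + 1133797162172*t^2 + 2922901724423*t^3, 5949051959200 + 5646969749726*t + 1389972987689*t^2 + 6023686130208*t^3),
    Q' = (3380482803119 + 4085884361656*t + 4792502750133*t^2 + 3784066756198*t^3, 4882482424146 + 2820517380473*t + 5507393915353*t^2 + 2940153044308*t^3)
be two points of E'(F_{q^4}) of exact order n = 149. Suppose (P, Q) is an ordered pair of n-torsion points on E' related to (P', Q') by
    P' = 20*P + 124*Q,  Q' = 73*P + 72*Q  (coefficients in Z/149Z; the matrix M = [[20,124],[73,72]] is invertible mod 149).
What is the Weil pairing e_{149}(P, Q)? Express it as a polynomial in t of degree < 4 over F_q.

5243063070675 + 2266397593906*t + 3741840603177*t^2 + 2592993772597*t^3

e_{149}(aP+bQ,cP+dQ) = e_{149}(P,Q)^(ad-bc); with (a,b,c,d)=(20,124,73,72) this gives the det-149 law.
So e_{149}(P,Q) = e_{149}(P',Q')^{126}, since 136*126 = 1 mod 149.
Double-and-add over 10010101: 8-1 doublings, 4-1 additions; each step l_{T,T}/v_{2T} or l_{T,P'}/v at Q'+S for random S.
Miller gives e_{149}(P',Q') = 3457270916361 + 2735644939615*t + 2781248766458*t^2 + 2619041152125*t^3 in F_{6324211954373^4}.
Thus e_{149}(P,Q) = 5243063070675 + 2266397593906*t + 3741840603177*t^2 + 2592993772597*t^3.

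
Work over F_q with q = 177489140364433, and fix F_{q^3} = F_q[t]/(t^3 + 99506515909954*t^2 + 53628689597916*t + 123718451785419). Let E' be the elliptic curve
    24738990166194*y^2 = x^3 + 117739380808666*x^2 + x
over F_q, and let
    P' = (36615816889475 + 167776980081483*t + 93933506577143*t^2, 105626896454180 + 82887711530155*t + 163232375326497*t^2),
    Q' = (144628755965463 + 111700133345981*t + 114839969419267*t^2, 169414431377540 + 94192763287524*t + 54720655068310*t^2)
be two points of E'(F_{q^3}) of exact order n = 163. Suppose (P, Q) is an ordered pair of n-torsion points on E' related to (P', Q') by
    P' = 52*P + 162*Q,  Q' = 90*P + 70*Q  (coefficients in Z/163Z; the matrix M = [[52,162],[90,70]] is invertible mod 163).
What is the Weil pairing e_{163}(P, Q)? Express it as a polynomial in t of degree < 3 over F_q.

Alternating bilinearity on E[163] (values in mu_{163} in F_{177489140364433^3}) gives e(P',Q') = e(P,Q)^det(M).
Hence e(P,Q) = e(P',Q')^{60} where 60 = 144^{-1} mod 163.
(x,y)|->(75197897123882x+161955358914386,75197897123882y) sends E' to y^2=x^3+70325869223541*x+84526386830772.
Build f_{163,P'} and f_{163,Q'} via the 8-bit ladder of 163=10100011_2; evaluate at shifted divisors; quotient in F_{177489140364433^3}.
e_{163}(P',Q') = 57621807763474 + 85402320863247*t + 114113714031905*t^2.
(57621807763474 + 85402320863247*t + 114113714031905*t^2)^{60} mod (177489140364433,f) = 168263792346560 + 16259133152287*t + 132206107465880*t^2.

168263792346560 + 16259133152287*t + 132206107465880*t^2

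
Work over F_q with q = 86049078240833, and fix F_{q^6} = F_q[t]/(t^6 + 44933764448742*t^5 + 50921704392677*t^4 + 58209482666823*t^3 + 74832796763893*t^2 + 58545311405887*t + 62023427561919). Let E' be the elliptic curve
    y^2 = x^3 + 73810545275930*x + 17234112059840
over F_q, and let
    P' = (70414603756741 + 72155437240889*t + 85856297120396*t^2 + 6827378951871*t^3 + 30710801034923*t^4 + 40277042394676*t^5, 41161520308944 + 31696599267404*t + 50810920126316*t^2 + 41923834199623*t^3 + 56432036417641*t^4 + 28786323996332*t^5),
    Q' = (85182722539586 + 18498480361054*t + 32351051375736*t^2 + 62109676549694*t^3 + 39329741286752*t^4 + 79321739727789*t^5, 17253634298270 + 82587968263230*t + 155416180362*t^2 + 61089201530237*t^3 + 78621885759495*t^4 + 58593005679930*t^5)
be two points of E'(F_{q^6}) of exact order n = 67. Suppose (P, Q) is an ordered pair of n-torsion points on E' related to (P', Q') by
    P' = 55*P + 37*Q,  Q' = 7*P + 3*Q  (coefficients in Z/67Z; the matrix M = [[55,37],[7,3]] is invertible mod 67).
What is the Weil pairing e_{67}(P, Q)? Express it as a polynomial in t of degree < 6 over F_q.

80155206509786 + 78612740808335*t + 42534331566020*t^2 + 59758260715001*t^3 + 52600092014774*t^4 + 16184020997856*t^5

e_{67} is bilinear + alternating on E[67], so e_{67}(55*P + 37*Q, 7*P + 3*Q) = e_{67}(P,Q)^(55*3-37*7).
det(M) mod 67 = 40; its inverse in (Z/67)^* is 62 (check: 40*62 mod 67 = 1).
Miller loop for e_{67} over F_{86049078240833^6}: bits of 67 = 1000011; 6 double steps + 2 add steps, l/v at each.
f_P(D_Q)/f_Q(D_P) = 22910632381900 + 27201722891878*t + 24625536575130*t^2 + 70670119195303*t^3 + 49143850828663*t^4 + 61583717967505*t^5.
(22910632381900 + 27201722891878*t + 24625536575130*t^2 + 70670119195303*t^3 + 49143850828663*t^4 + 61583717967505*t^5)^{62} mod (86049078240833,f) = 80155206509786 + 78612740808335*t + 42534331566020*t^2 + 59758260715001*t^3 + 52600092014774*t^4 + 16184020997856*t^5.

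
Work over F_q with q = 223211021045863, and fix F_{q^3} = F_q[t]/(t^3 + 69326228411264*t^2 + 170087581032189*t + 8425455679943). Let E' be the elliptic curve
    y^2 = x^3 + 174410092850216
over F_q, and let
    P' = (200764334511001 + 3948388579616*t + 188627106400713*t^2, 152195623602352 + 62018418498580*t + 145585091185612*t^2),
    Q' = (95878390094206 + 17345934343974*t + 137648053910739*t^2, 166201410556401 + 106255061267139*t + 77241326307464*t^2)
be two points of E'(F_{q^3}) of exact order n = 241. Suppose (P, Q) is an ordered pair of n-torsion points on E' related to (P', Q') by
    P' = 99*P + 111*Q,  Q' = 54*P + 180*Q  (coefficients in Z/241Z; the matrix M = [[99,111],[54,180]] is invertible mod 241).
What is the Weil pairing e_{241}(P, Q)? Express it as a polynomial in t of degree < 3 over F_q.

Alternating bilinearity on E[241] (values in mu_{241} in F_{223211021045863^3}) gives e(P',Q') = e(P,Q)^det(M).
Inverting 17 mod 241: 156. Thus e_{241}(P,Q) = e(P',Q')^{156}.
Run Miller on y^2=x^3+174410092850216 over F_{223211021045863}: ladder 11110001 (8 bits); e = f_P(D_Q)/f_Q(D_P).
e_{241}(P',Q') = 74667105694533 + 27245457227598*t + 212605327678145*t^2.
e_{241}(P,Q) = (74667105694533 + 27245457227598*t + 212605327678145*t^2)^{156} = 179092357186183 + 82199576368210*t + 93483644587753*t^2.

179092357186183 + 82199576368210*t + 93483644587753*t^2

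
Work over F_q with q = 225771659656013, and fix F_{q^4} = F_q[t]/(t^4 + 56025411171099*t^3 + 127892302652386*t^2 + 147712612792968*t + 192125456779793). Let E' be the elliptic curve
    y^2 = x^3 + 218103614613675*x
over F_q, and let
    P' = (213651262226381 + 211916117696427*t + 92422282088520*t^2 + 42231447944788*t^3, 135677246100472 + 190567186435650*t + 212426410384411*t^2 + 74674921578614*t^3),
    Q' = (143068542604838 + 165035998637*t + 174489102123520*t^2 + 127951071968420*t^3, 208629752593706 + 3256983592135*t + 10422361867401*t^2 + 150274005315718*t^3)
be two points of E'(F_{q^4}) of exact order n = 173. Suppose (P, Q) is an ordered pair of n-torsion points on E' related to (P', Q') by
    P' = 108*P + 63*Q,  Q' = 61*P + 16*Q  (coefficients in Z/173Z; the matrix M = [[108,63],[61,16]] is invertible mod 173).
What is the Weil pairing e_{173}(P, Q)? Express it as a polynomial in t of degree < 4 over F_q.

51176907076301 + 20641667252594*t + 52554996331918*t^2 + 169667575434105*t^3

e_{173} is bilinear + alternating on E[173], so e_{173}(108*P + 63*Q, 61*P + 16*Q) = e_{173}(P,Q)^(108*16-63*61).
det(M) mod 173 = 134; its inverse in (Z/173)^* is 102 (check: 134*102 mod 173 = 1).
8-bit Miller (10101101) on E'/F_{225771659656013} with a'=218103614613675, b'=0: accumulate tangent/chord ratios at Q'+S and P'+S'.
e_{173}(P',Q') = 190357777002752 + 123755402560690*t + 74210244408988*t^2 + 147824492715409*t^3.
Hence e(P,Q) = 51176907076301 + 20641667252594*t + 52554996331918*t^2 + 169667575434105*t^3 in F_{225771659656013^4}^*.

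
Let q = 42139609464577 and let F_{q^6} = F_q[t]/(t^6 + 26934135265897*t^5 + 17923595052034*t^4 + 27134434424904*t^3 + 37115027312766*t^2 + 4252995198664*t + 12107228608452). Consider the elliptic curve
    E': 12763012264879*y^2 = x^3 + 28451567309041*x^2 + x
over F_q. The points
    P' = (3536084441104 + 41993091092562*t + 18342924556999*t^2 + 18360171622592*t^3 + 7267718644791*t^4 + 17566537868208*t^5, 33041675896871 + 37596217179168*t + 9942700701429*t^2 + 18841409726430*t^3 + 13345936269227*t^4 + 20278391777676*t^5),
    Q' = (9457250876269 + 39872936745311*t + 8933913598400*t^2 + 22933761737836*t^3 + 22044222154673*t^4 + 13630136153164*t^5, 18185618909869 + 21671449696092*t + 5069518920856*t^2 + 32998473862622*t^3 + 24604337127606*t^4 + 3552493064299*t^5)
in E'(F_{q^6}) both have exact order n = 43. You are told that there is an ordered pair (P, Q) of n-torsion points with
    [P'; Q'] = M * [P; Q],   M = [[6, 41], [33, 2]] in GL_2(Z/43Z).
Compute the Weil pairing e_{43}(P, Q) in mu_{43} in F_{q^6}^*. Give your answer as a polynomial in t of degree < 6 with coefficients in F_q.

The 43-Weil pairing on E[43] over F_{42139609464577} is alternating-bilinear: e_{43}(P',Q') = e_{43}(P,Q)^det(M).
6*2 - 41*33 = -1341; reduced mod 43: det = 35, inverse 16.
Set x_W=2433646334939*u+38553306160504, y_W=2433646334939*v; then E': y_W^2=x_W^3+35306310438550*x_W+8956098477063.
Build f_{43,P'} and f_{43,Q'} via the 6-bit ladder of 43=101011_2; evaluate at shifted divisors; quotient in F_{42139609464577^6}.
The quotient is 33103484100499 + 14447952688172*t + 32232499451945*t^2 + 40796265972905*t^3 + 35534448488258*t^4 + 1966520962871*t^5.
Thus e_{43}(P,Q) = 20754366829723 + 1733042047849*t + 26627689079552*t^2 + 6327812688406*t^3 + 15129036509934*t^4 + 12478460682792*t^5.

20754366829723 + 1733042047849*t + 26627689079552*t^2 + 6327812688406*t^3 + 15129036509934*t^4 + 12478460682792*t^5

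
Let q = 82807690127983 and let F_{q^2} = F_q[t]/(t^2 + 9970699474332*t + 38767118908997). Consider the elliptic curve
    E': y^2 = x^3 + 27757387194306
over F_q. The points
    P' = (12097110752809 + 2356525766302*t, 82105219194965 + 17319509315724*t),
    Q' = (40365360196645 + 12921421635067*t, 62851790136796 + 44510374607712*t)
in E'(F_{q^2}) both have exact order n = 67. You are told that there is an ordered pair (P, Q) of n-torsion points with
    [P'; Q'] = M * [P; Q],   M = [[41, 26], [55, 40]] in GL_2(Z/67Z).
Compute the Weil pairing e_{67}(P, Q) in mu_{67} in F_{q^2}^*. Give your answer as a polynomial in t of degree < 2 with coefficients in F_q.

Since e_{67}(P,P)=e_{67}(Q,Q)=1 and e_{67}(Q,P)=e_{67}(P,Q)^{-1}, expanding e_{67}(41*P + 26*Q,55*P + 40*Q) leaves e(P,Q)^det(M).
Inverting 9 mod 67: 15. Thus e_{67}(P,Q) = e(P',Q')^{15}.
Miller loop for e_{67} over F_{82807690127983^2}: bits of 67 = 1000011; 6 double steps + 2 add steps, l/v at each.
e_{67}(P',Q') = 75839457956549 + 29118289926386*t.
Hence e(P,Q) = 2066329225430 + 80266921531379*t in F_{82807690127983^2}^*.

2066329225430 + 80266921531379*t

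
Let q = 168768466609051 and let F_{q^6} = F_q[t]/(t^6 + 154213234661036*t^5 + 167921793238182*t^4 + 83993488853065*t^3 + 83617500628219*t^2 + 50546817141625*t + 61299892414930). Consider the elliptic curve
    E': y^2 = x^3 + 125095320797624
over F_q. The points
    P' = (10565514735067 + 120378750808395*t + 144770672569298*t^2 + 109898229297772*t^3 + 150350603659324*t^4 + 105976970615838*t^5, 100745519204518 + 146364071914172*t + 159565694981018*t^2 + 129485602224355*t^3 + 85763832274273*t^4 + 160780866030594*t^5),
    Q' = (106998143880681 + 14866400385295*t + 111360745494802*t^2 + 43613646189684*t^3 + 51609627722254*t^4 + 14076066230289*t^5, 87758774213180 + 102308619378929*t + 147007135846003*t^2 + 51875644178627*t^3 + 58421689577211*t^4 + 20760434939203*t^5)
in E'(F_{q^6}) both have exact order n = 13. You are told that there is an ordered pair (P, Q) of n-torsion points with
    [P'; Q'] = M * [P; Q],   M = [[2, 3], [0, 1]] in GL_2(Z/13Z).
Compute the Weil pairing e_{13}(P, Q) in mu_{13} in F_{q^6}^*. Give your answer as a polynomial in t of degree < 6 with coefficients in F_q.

e_{13}(aP+bQ,cP+dQ) = e_{13}(P,Q)^(ad-bc); with (a,b,c,d)=(2,3,0,1) this gives the det-13 law.
det M = 2*1 - 3*0 = 2 = 2 (mod 13); 2^{-1} = 7 (mod 13).
Miller loop for e_{13} over F_{168768466609051^6}: bits of 13 = 1101; 3 double steps + 2 add steps, l/v at each.
f_P(D_Q)/f_Q(D_P) = 138568150315033 + 22021626303815*t + 29830727348966*t^2 + 26948018698995*t^3 + 137642937415222*t^4 + 85824698910307*t^5.
Hence e(P,Q) = 105534062954975 + 23961050419361*t + 82315116251942*t^2 + 111408348774775*t^3 + 110714585126022*t^4 + 31651791558809*t^5 in F_{168768466609051^6}^*.

105534062954975 + 23961050419361*t + 82315116251942*t^2 + 111408348774775*t^3 + 110714585126022*t^4 + 31651791558809*t^5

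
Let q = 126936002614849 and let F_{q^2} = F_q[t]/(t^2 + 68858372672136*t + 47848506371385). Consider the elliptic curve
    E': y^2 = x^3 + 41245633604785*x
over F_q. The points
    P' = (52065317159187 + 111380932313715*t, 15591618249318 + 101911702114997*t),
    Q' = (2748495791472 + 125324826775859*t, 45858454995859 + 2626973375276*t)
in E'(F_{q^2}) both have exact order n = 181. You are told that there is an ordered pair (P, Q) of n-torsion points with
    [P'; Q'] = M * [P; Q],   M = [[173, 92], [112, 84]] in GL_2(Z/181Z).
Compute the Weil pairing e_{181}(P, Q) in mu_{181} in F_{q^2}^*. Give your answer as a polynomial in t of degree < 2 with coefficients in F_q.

87501163041060 + 33988947292006*t

The 181-Weil pairing on E[181] over F_{126936002614849} is alternating-bilinear: e_{181}(P',Q') = e_{181}(P,Q)^det(M).
Inverting 65 mod 181: 39. Thus e_{181}(P,Q) = e(P',Q')^{39}.
Double-and-add over 10110101: 8-1 doublings, 5-1 additions; each step l_{T,T}/v_{2T} or l_{T,P'}/v at Q'+S for random S.
Result: e(P',Q') = 10083947723951 + 85767682164608*t.
Hence e(P,Q) = 87501163041060 + 33988947292006*t in F_{126936002614849^2}^*.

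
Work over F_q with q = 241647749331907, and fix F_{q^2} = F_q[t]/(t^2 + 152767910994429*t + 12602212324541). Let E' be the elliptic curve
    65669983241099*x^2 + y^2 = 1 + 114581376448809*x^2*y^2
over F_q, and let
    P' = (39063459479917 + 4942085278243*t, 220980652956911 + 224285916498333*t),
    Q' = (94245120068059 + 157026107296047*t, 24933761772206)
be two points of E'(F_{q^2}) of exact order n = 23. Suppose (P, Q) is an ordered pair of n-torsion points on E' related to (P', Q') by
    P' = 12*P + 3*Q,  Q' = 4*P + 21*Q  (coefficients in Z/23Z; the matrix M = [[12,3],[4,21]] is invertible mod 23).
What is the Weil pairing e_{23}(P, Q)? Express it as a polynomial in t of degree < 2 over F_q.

Under M = [[12,3],[4,21]] in GL_2(Z/23), e_{23}(P',Q') = e_{23}(P,Q)^(12*21-3*4 mod 23).
det(M) mod 23 = 10; its inverse in (Z/23)^* is 7 (check: 10*7 mod 23 = 1).
Edwards->Montgomery: u=(1+y)/(1-y), v=u/x -> 149765260543502v^2=u^3+80044635790526u^2+u; then x_W=108596026364026u+191140392836256: y^2=x^3+129207639416185*x+162282645092910.
n = 23 = (10111)_2 (5 bits, wt 4); accumulate f_{23,P'}(Q'+S)/f_{23,P'}(S) along the 4-step ladder.
Result: e(P',Q') = 85799504187532 + 182382943445616*t.
Raise to 7: e(P,Q) = 134979450282880 + 43690560019397*t in mu_{23}.

134979450282880 + 43690560019397*t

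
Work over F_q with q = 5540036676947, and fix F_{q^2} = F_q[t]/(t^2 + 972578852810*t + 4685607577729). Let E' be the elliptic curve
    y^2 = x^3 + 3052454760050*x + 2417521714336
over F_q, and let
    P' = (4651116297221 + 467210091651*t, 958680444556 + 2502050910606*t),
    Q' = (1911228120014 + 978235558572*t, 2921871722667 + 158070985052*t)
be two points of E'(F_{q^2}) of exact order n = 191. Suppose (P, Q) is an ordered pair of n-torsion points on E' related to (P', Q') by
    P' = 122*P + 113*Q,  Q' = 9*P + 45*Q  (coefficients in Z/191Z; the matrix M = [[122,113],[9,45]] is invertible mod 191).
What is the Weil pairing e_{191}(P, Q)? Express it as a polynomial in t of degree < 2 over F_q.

2254386587018 + 1770677493260*t

Under M = [[122,113],[9,45]] in GL_2(Z/191), e_{191}(P',Q') = e_{191}(P,Q)^(122*45-113*9 mod 191).
det(M) mod 191 = 80; its inverse in (Z/191)^* is 117 (check: 80*117 mod 191 = 1).
Miller loop for e_{191} over F_{5540036676947^2}: bits of 191 = 10111111; 7 double steps + 6 add steps, l/v at each.
f_P(D_Q)/f_Q(D_P) = 1280566450866 + 4110562030694*t.
Raise to 117: e(P,Q) = 2254386587018 + 1770677493260*t in mu_{191}.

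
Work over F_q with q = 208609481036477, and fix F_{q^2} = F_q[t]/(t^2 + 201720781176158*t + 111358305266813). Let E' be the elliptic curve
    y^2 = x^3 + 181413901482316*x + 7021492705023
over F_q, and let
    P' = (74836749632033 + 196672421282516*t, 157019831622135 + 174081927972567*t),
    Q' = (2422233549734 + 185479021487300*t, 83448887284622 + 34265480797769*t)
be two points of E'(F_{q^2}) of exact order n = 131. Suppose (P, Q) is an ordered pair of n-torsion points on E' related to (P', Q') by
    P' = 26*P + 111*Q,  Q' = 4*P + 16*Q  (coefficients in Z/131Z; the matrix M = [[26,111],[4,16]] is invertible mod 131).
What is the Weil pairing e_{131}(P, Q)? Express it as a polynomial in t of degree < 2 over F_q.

183574070261786 + 145978645430845*t

The 131-Weil pairing on E[131] over F_{208609481036477} is alternating-bilinear: e_{131}(P',Q') = e_{131}(P,Q)^det(M).
det M = 26*16 - 111*4 = -28 = 103 (mod 131); 103^{-1} = 14 (mod 131).
8-bit Miller (10000011) on E'/F_{208609481036477} with a'=181413901482316, b'=7021492705023: accumulate tangent/chord ratios at Q'+S and P'+S'.
f_P(D_Q)/f_Q(D_P) = 152792883145010 + 96489514328312*t.
Hence e(P,Q) = 183574070261786 + 145978645430845*t in F_{208609481036477^2}^*.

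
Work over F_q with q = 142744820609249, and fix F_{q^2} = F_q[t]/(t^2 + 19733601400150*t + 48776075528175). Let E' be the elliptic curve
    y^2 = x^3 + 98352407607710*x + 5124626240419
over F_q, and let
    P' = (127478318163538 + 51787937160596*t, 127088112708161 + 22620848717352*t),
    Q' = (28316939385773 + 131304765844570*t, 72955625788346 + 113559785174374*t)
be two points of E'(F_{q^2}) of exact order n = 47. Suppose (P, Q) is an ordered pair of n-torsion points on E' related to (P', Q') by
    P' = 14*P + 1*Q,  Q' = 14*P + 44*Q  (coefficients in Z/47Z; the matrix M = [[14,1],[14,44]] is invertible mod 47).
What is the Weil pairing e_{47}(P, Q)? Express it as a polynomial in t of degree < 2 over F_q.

Alternating bilinearity on E[47] (values in mu_{47} in F_{142744820609249^2}) gives e(P',Q') = e(P,Q)^det(M).
14*44 - 1*14 = 602; reduced mod 47: det = 38, inverse 26.
Build f_{47,P'} and f_{47,Q'} via the 6-bit ladder of 47=101111_2; evaluate at shifted divisors; quotient in F_{142744820609249^2}.
Miller gives e_{47}(P',Q') = 20173897590419 + 36291557150121*t in F_{142744820609249^2}.
e_{47}(P,Q) = (20173897590419 + 36291557150121*t)^{26} = 109345179441498 + 77894705984032*t.

109345179441498 + 77894705984032*t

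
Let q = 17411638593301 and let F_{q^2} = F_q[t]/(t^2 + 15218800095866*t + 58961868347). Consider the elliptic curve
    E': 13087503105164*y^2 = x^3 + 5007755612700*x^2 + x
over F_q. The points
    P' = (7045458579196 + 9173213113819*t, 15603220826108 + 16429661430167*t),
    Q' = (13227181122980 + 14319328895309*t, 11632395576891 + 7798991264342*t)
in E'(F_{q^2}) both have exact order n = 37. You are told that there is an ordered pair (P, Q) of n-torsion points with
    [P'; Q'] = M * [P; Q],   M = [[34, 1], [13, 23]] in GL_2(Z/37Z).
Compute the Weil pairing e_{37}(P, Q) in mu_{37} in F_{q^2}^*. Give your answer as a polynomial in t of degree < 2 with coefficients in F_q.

Under M = [[34,1],[13,23]] in GL_2(Z/37), e_{37}(P',Q') = e_{37}(P,Q)^(34*23-1*13 mod 37).
34*23 - 1*13 = 769; reduced mod 37: det = 29, inverse 23.
Undo Montgomery via alpha=16113947449467, beta=6684313306764: (a',b')=(14797641795777,14292194966502) over F_{17411638593301}.
Miller loop for e_{37} over F_{17411638593301^2}: bits of 37 = 100101; 5 double steps + 2 add steps, l/v at each.
Miller gives e_{37}(P',Q') = 14115264661062 + 1979045558809*t in F_{17411638593301^2}.
Hence e(P,Q) = 11181466683094 + 578144582025*t in F_{17411638593301^2}^*.

11181466683094 + 578144582025*t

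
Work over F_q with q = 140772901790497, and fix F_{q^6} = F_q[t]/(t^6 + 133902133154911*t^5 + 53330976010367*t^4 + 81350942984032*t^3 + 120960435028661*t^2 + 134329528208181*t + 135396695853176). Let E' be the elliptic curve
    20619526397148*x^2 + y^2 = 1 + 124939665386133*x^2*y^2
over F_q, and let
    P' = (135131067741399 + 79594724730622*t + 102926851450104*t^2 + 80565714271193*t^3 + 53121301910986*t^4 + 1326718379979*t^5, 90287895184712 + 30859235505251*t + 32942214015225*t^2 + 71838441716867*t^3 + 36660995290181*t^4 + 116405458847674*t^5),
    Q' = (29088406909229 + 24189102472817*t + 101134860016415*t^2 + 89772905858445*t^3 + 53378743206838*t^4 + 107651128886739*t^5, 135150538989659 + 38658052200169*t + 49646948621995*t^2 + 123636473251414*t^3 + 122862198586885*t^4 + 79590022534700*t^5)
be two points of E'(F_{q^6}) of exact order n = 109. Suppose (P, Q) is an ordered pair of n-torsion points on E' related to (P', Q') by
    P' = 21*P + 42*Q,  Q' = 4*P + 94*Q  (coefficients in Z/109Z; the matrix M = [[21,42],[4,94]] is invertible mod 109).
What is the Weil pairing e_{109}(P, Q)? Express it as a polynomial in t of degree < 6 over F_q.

Under M = [[21,42],[4,94]] in GL_2(Z/109), e_{109}(P',Q') = e_{109}(P,Q)^(21*94-42*4 mod 109).
Inverting 62 mod 109: 51. Thus e_{109}(P,Q) = e(P',Q')^{51}.
Map (x,y)_Ed via u=(1+y)/(1-y), v=(1+y)/((1-y)x) to Montgomery A=68443961944091,B=111867988618983; then to (a',b')=(29680943989950,0).
Run Miller on y^2=x^3+29680943989950*x over F_{140772901790497}: ladder 1101101 (7 bits); e = f_P(D_Q)/f_Q(D_P).
Result: e(P',Q') = 128784061275650 + 14502375739770*t + 87646267415628*t^2 + 97056851705321*t^3 + 41701946615977*t^4 + 83087261481160*t^5.
Hence e(P,Q) = 75056409975201 + 121110126734031*t + 13325336309821*t^2 + 100708971724356*t^3 + 86554731742396*t^4 + 18112229226577*t^5 in F_{140772901790497^6}^*.

75056409975201 + 121110126734031*t + 13325336309821*t^2 + 100708971724356*t^3 + 86554731742396*t^4 + 18112229226577*t^5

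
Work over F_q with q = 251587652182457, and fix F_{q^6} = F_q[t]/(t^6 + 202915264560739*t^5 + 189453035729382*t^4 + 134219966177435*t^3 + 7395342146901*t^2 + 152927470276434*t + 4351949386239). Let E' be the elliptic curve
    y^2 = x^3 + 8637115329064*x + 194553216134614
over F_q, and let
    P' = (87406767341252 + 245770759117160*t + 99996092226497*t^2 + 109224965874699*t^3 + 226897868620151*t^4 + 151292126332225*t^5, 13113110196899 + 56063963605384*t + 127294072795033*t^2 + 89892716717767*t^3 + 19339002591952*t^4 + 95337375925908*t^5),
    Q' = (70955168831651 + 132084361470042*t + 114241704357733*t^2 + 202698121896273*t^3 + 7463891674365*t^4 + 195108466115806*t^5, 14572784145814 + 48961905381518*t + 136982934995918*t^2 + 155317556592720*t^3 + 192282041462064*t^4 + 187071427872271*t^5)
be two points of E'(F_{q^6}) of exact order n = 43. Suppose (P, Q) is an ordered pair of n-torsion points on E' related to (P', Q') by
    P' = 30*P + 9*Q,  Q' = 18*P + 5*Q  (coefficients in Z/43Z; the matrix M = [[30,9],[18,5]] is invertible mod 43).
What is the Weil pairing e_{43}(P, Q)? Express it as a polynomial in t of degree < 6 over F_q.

194669295541400 + 102970845723443*t + 85030704064402*t^2 + 164392168033839*t^3 + 39878865731644*t^4 + 180558341115927*t^5

Under M = [[30,9],[18,5]] in GL_2(Z/43), e_{43}(P',Q') = e_{43}(P,Q)^(30*5-9*18 mod 43).
Hence e(P,Q) = e(P',Q')^{25} where 25 = 31^{-1} mod 43.
Miller loop for e_{43} over F_{251587652182457^6}: bits of 43 = 101011; 5 double steps + 3 add steps, l/v at each.
e_{43}(P',Q') = 72027788249355 + 33804578760161*t + 38600741237508*t^2 + 211316424631964*t^3 + 84975055610760*t^4 + 3920973649177*t^5.
(72027788249355 + 33804578760161*t + 38600741237508*t^2 + 211316424631964*t^3 + 84975055610760*t^4 + 3920973649177*t^5)^{25} mod (251587652182457,f) = 194669295541400 + 102970845723443*t + 85030704064402*t^2 + 164392168033839*t^3 + 39878865731644*t^4 + 180558341115927*t^5.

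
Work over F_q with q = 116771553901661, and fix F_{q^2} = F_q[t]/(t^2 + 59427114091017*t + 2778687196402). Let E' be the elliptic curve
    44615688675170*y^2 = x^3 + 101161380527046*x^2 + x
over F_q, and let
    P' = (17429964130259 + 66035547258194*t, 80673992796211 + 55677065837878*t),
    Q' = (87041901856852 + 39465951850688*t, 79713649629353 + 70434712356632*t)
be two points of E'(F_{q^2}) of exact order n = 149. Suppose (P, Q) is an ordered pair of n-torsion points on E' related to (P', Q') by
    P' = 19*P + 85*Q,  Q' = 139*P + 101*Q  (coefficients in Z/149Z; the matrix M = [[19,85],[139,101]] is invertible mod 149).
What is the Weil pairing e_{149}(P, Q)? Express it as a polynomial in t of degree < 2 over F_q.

41175678626409 + 42772963098481*t

Alternating bilinearity on E[149] (values in mu_{149} in F_{116771553901661^2}) gives e(P',Q') = e(P,Q)^det(M).
det(M) mod 149 = 87; its inverse in (Z/149)^* is 12 (check: 87*12 mod 149 = 1).
Undo Montgomery via alpha=98627276028393, beta=7815580775248: (a',b')=(34702341377828,79850480121339) over F_{116771553901661}.
n = 149 = (10010101)_2 (8 bits, wt 4); accumulate f_{149,P'}(Q'+S)/f_{149,P'}(S) along the 7-step ladder.
The quotient is 3719033155675 + 62918961348744*t.
Finally e_{149}(P,Q) = 41175678626409 + 42772963098481*t.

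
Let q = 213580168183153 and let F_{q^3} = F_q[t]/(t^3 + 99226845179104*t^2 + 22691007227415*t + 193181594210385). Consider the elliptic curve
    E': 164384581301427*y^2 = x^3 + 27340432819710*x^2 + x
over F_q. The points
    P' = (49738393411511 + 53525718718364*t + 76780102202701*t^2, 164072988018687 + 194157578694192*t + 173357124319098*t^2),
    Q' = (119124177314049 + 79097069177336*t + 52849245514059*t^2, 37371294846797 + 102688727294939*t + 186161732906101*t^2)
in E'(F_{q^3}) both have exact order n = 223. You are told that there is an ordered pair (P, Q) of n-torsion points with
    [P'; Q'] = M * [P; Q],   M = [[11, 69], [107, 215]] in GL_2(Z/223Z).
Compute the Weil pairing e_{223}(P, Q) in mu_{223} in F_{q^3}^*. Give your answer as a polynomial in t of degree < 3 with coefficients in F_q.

Alternating bilinearity on E[223] (values in mu_{223} in F_{213580168183153^3}) gives e(P',Q') = e(P,Q)^det(M).
So e_{223}(P,Q) = e_{223}(P',Q')^{221}, since 111*221 = 1 mod 223.
(x,y)|->(23992518496141x+157864578148748,23992518496141y) sends E' to y^2=x^3+118509718026995*x+99723369873928.
Build f_{223,P'} and f_{223,Q'} via the 8-bit ladder of 223=11011111_2; evaluate at shifted divisors; quotient in F_{213580168183153^3}.
Miller gives e_{223}(P',Q') = 195984736371005 + 155689409259799*t + 204092486562364*t^2 in F_{213580168183153^3}.
(195984736371005 + 155689409259799*t + 204092486562364*t^2)^{221} mod (213580168183153,f) = 35215718347881 + 83628450257863*t + 44697826639813*t^2.

35215718347881 + 83628450257863*t + 44697826639813*t^2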